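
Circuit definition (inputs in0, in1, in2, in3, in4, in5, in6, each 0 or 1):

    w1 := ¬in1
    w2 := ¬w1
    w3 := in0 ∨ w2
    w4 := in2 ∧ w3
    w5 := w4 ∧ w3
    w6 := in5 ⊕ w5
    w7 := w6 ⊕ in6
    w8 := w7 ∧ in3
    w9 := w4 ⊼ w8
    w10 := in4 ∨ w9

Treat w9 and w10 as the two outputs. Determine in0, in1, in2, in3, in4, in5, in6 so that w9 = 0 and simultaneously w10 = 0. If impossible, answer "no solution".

in0=1, in1=1, in2=1, in3=1, in4=0, in5=1, in6=1

Check with in0=1, in1=1, in2=1, in3=1, in4=0, in5=1, in6=1:
w1 = ¬in1 = ¬1 = 0
w2 = ¬w1 = ¬0 = 1
w3 = in0 ∨ w2 = 1 ∨ 1 = 1
w4 = in2 ∧ w3 = 1 ∧ 1 = 1
w5 = w4 ∧ w3 = 1 ∧ 1 = 1
w6 = in5 ⊕ w5 = 1 ⊕ 1 = 0
w7 = w6 ⊕ in6 = 0 ⊕ 1 = 1
w8 = w7 ∧ in3 = 1 ∧ 1 = 1
w9 = w4 ⊼ w8 = 1 ⊼ 1 = 0
w10 = in4 ∨ w9 = 0 ∨ 0 = 0
So w9 = 0 and w10 = 0.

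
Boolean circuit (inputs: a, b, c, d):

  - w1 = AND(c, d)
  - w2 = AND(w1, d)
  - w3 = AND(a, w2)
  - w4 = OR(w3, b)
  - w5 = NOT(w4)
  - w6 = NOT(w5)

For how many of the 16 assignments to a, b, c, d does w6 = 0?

7

w6 = NOT(w5) must be 0, so w5 = 1.
w5 = NOT(w4) must be 1, so w4 = 0.
w4 = OR(w3, b) must be 0, so both w3 = 0 and b = 0.
Enumerating the 16 input combinations, 7 give w6 = 0 and 9 give w6 = 1.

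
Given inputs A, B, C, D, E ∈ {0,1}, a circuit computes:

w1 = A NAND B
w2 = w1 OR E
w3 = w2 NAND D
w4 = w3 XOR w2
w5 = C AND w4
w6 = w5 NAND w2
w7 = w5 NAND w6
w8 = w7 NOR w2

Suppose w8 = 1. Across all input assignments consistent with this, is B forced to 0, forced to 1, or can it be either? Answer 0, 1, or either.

1

w8 = w7 NOR w2 must be 1, so both w7 = 0 and w2 = 0.
w7 = w5 NAND w6 must be 0, so both w5 = 1 and w6 = 1.
w2 = w1 OR E must be 0, so both w1 = 0 and E = 0.
Every assignment with w8 = 1 has B = 1; there are 2 such assignment(s).
  A=1, B=1, C=1, D=0, E=0
  A=1, B=1, C=1, D=1, E=0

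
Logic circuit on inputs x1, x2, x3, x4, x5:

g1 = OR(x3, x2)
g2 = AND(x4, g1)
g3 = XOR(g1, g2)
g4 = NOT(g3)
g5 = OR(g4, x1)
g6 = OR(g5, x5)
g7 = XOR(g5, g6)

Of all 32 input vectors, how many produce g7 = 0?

g7 = XOR(g5, g6) must be 0, so g5 and g6 are equal.
Enumerating the 32 input combinations, 29 give g7 = 0 and 3 give g7 = 1.

29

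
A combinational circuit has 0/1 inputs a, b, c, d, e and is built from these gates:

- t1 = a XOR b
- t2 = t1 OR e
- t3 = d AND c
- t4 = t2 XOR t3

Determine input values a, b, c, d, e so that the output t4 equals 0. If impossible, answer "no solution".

t4 = t2 XOR t3 must be 0, so t2 and t3 are equal.
Check with a=1, b=1, c=0, d=1, e=0:
t1 = a XOR b = 1 XOR 1 = 0
t2 = t1 OR e = 0 OR 0 = 0
t3 = d AND c = 1 AND 0 = 0
t4 = t2 XOR t3 = 0 XOR 0 = 0
So t4 = 0 as required.

a=1, b=1, c=0, d=1, e=0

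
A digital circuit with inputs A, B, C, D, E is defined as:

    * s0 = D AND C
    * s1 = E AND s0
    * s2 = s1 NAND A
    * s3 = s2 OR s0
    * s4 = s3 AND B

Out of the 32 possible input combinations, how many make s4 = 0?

16

s4 = s3 AND B must be 0, so at least one of s3, B is 0.
Enumerating the 32 input combinations, 16 give s4 = 0 and 16 give s4 = 1.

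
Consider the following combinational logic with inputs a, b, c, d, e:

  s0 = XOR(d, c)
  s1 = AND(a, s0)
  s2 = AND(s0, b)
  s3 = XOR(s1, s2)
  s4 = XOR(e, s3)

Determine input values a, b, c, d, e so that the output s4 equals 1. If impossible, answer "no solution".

s4 = XOR(e, s3) must be 1, so e and s3 differ.
Check with a=1, b=0, c=0, d=1, e=0:
s0 = XOR(d, c) = XOR(1, 0) = 1
s1 = AND(a, s0) = AND(1, 1) = 1
s2 = AND(s0, b) = AND(1, 0) = 0
s3 = XOR(s1, s2) = XOR(1, 0) = 1
s4 = XOR(e, s3) = XOR(0, 1) = 1
So s4 = 1 as required.

a=1, b=0, c=0, d=1, e=0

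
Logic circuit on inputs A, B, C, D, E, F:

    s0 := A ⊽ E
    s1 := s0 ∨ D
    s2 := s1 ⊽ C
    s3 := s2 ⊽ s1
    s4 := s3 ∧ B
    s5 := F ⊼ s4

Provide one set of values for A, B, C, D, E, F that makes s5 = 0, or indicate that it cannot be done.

s5 = F ⊼ s4 must be 0, so both F = 1 and s4 = 1.
s4 = s3 ∧ B must be 1, so both s3 = 1 and B = 1.
Check with A=1 B=1 C=1 D=0 E=0 F=1:
s0 = A ⊽ E = 1 ⊽ 0 = 0
s1 = s0 ∨ D = 0 ∨ 0 = 0
s2 = s1 ⊽ C = 0 ⊽ 1 = 0
s3 = s2 ⊽ s1 = 0 ⊽ 0 = 1
s4 = s3 ∧ B = 1 ∧ 1 = 1
s5 = F ⊼ s4 = 1 ⊼ 1 = 0
So s5 = 0 as required.

A=1 B=1 C=1 D=0 E=0 F=1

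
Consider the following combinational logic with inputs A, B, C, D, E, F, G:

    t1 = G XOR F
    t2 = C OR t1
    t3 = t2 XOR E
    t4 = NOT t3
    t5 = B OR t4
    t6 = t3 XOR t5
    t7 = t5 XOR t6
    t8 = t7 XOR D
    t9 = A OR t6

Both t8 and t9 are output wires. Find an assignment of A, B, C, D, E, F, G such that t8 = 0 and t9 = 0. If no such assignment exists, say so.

A=0, B=1, C=1, D=1, E=0, F=1, G=0

Check with A=0, B=1, C=1, D=1, E=0, F=1, G=0:
t1 = G XOR F = 0 XOR 1 = 1
t2 = C OR t1 = 1 OR 1 = 1
t3 = t2 XOR E = 1 XOR 0 = 1
t4 = NOT t3 = NOT 1 = 0
t5 = B OR t4 = 1 OR 0 = 1
t6 = t3 XOR t5 = 1 XOR 1 = 0
t7 = t5 XOR t6 = 1 XOR 0 = 1
t8 = t7 XOR D = 1 XOR 1 = 0
t9 = A OR t6 = 0 OR 0 = 0
So t8 = 0 and t9 = 0.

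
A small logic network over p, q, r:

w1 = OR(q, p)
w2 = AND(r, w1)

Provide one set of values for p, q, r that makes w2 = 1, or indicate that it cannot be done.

w2 = AND(r, w1) must be 1, so both r = 1 and w1 = 1.
Check with p=0, q=1, r=1:
w1 = OR(q, p) = OR(1, 0) = 1
w2 = AND(r, w1) = AND(1, 1) = 1
So w2 = 1 as required.

p=0, q=1, r=1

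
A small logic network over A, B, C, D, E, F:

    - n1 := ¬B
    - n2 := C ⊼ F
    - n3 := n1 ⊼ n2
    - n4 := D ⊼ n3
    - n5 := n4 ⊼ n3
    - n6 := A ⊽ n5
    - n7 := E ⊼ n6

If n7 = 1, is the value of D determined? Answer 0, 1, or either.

Both values of D occur among assignments with n7 = 1:
  D=0: A=0, B=0, C=0, D=0, E=0, F=0
  D=1: A=0, B=0, C=0, D=1, E=0, F=0

either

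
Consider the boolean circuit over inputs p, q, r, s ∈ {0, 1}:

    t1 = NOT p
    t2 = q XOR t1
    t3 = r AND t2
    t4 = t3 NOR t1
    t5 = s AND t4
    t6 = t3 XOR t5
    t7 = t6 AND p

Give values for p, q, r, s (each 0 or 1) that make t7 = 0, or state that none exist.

t7 = t6 AND p must be 0, so at least one of t6, p is 0.
Check with p=0, q=0, r=0, s=0:
t1 = NOT p = NOT 0 = 1
t2 = q XOR t1 = 0 XOR 1 = 1
t3 = r AND t2 = 0 AND 1 = 0
t4 = t3 NOR t1 = 0 NOR 1 = 0
t5 = s AND t4 = 0 AND 0 = 0
t6 = t3 XOR t5 = 0 XOR 0 = 0
t7 = t6 AND p = 0 AND 0 = 0
So t7 = 0 as required.

p=0, q=0, r=0, s=0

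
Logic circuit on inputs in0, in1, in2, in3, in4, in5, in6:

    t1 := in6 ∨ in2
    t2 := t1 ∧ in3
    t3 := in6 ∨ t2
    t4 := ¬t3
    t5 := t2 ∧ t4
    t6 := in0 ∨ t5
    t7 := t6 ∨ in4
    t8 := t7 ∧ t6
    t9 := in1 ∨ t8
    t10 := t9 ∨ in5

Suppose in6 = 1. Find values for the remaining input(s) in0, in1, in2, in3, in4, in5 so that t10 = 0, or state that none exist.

in0=0 in1=0 in2=0 in3=0 in4=0 in5=0

t10 = t9 ∨ in5 must be 0, so both t9 = 0 and in5 = 0.
Check with in6 = 1 and in0=0, in1=0, in2=0, in3=0, in4=0, in5=0:
t1 = in6 ∨ in2 = 1 ∨ 0 = 1
t2 = t1 ∧ in3 = 1 ∧ 0 = 0
t3 = in6 ∨ t2 = 1 ∨ 0 = 1
t4 = ¬t3 = ¬1 = 0
t5 = t2 ∧ t4 = 0 ∧ 0 = 0
t6 = in0 ∨ t5 = 0 ∨ 0 = 0
t7 = t6 ∨ in4 = 0 ∨ 0 = 0
t8 = t7 ∧ t6 = 0 ∧ 0 = 0
t9 = in1 ∨ t8 = 0 ∨ 0 = 0
t10 = t9 ∨ in5 = 0 ∨ 0 = 0
So t10 = 0.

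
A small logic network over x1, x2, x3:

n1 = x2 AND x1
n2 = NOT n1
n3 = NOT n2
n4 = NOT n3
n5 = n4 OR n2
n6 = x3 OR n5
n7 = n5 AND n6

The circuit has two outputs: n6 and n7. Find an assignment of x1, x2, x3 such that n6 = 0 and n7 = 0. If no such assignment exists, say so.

x1=1, x2=1, x3=0

Check with x1=1, x2=1, x3=0:
n1 = x2 AND x1 = 1 AND 1 = 1
n2 = NOT n1 = NOT 1 = 0
n3 = NOT n2 = NOT 0 = 1
n4 = NOT n3 = NOT 1 = 0
n5 = n4 OR n2 = 0 OR 0 = 0
n6 = x3 OR n5 = 0 OR 0 = 0
n7 = n5 AND n6 = 0 AND 0 = 0
So n6 = 0 and n7 = 0.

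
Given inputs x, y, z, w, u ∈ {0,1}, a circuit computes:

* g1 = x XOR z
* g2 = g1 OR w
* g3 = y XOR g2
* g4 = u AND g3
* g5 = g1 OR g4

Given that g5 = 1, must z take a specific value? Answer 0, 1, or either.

either

Both values of z occur among assignments with g5 = 1:
  z=0: x=0, y=0, z=0, w=1, u=1
  z=1: x=0, y=0, z=1, w=0, u=0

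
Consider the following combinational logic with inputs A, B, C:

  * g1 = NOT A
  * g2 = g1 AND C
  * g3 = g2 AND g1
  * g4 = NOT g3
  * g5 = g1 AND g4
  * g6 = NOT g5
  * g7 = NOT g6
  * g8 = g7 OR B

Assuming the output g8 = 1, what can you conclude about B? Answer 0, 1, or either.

either

Both values of B occur among assignments with g8 = 1:
  B=0: A=0, B=0, C=0
  B=1: A=0, B=1, C=0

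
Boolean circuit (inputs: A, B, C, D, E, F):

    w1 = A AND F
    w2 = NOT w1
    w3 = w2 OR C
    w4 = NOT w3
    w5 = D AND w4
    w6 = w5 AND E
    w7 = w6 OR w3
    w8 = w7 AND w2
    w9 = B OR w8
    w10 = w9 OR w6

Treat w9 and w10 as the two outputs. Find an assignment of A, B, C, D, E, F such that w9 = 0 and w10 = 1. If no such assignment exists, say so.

Check with A=1, B=0, C=0, D=1, E=1, F=1:
w1 = A AND F = 1 AND 1 = 1
w2 = NOT w1 = NOT 1 = 0
w3 = w2 OR C = 0 OR 0 = 0
w4 = NOT w3 = NOT 0 = 1
w5 = D AND w4 = 1 AND 1 = 1
w6 = w5 AND E = 1 AND 1 = 1
w7 = w6 OR w3 = 1 OR 0 = 1
w8 = w7 AND w2 = 1 AND 0 = 0
w9 = B OR w8 = 0 OR 0 = 0
w10 = w9 OR w6 = 0 OR 1 = 1
So w9 = 0 and w10 = 1.

A=1, B=0, C=0, D=1, E=1, F=1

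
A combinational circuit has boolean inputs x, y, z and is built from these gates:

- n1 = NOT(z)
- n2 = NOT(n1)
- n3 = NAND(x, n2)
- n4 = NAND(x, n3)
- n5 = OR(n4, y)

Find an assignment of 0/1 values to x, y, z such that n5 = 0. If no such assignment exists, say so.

n5 = OR(n4, y) must be 0, so both n4 = 0 and y = 0.
n4 = NAND(x, n3) must be 0, so both x = 1 and n3 = 1.
Check with x=1, y=0, z=0:
n1 = NOT(z) = NOT 0 = 1
n2 = NOT(n1) = NOT 1 = 0
n3 = NAND(x, n2) = NAND(1, 0) = 1
n4 = NAND(x, n3) = NAND(1, 1) = 0
n5 = OR(n4, y) = OR(0, 0) = 0
So n5 = 0 as required.

x=1, y=0, z=0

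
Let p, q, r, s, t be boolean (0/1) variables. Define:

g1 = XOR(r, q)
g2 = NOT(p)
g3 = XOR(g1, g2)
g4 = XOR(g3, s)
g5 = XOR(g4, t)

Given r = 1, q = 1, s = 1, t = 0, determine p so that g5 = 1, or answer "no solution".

g5 = XOR(g4, t) must be 1, so g4 and t differ.
Check with r = 1, q = 1, s = 1, t = 0 and p=1:
g1 = XOR(r, q) = XOR(1, 1) = 0
g2 = NOT(p) = NOT 1 = 0
g3 = XOR(g1, g2) = XOR(0, 0) = 0
g4 = XOR(g3, s) = XOR(0, 1) = 1
g5 = XOR(g4, t) = XOR(1, 0) = 1
So g5 = 1.

p=1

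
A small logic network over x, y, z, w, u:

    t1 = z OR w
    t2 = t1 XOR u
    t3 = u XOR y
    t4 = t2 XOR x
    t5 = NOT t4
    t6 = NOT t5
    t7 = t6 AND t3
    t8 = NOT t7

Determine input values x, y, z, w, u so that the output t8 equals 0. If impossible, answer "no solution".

x=0 y=1 z=1 w=0 u=0

Check with x=0 y=1 z=1 w=0 u=0:
t1 = z OR w = 1 OR 0 = 1
t2 = t1 XOR u = 1 XOR 0 = 1
t3 = u XOR y = 0 XOR 1 = 1
t4 = t2 XOR x = 1 XOR 0 = 1
t5 = NOT t4 = NOT 1 = 0
t6 = NOT t5 = NOT 0 = 1
t7 = t6 AND t3 = 1 AND 1 = 1
t8 = NOT t7 = NOT 1 = 0
So t8 = 0 as required.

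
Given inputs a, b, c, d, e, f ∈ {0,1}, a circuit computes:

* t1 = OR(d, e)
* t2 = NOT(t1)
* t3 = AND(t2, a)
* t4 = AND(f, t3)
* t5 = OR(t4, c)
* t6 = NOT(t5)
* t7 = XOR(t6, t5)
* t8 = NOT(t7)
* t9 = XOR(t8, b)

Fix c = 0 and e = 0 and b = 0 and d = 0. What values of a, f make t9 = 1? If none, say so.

no solution exists

With c = 0 and e = 0 and b = 0 and d = 0 fixed, none of the 4 settings of a, f give t9 = 1.
For example, with a=1, f=0:
t1 = OR(d, e) = OR(0, 0) = 0
t2 = NOT(t1) = NOT 0 = 1
t3 = AND(t2, a) = AND(1, 1) = 1
t4 = AND(f, t3) = AND(0, 1) = 0
t5 = OR(t4, c) = OR(0, 0) = 0
t6 = NOT(t5) = NOT 0 = 1
t7 = XOR(t6, t5) = XOR(1, 0) = 1
t8 = NOT(t7) = NOT 1 = 0
t9 = XOR(t8, b) = XOR(0, 0) = 0
giving t9 = 0 ≠ 1.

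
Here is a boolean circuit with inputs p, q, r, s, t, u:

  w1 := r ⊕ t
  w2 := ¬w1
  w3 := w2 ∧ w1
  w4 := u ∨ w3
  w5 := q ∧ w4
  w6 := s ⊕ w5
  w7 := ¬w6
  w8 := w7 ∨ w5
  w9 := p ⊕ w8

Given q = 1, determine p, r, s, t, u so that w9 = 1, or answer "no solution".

p=0, r=0, s=0, t=0, u=0

Check with q = 1 and p=0, r=0, s=0, t=0, u=0:
w1 = r ⊕ t = 0 ⊕ 0 = 0
w2 = ¬w1 = ¬0 = 1
w3 = w2 ∧ w1 = 1 ∧ 0 = 0
w4 = u ∨ w3 = 0 ∨ 0 = 0
w5 = q ∧ w4 = 1 ∧ 0 = 0
w6 = s ⊕ w5 = 0 ⊕ 0 = 0
w7 = ¬w6 = ¬0 = 1
w8 = w7 ∨ w5 = 1 ∨ 0 = 1
w9 = p ⊕ w8 = 0 ⊕ 1 = 1
So w9 = 1.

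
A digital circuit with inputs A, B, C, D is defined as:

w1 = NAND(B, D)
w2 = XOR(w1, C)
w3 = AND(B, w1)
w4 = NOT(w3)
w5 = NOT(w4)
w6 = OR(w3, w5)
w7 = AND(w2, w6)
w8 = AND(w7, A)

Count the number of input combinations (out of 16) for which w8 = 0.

w8 = AND(w7, A) must be 0, so at least one of w7, A is 0.
Enumerating the 16 input combinations, 15 give w8 = 0 and 1 give w8 = 1.

15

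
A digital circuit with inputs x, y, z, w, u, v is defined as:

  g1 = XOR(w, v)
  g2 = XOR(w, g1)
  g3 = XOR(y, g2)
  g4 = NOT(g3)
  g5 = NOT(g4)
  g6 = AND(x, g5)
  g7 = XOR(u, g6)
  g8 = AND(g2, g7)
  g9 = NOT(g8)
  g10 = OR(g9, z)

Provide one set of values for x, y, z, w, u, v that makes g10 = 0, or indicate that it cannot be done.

g10 = OR(g9, z) must be 0, so both g9 = 0 and z = 0.
g9 = NOT(g8) must be 0, so g8 = 1.
Check with x=1, y=1, z=0, w=1, u=1, v=1:
g1 = XOR(w, v) = XOR(1, 1) = 0
g2 = XOR(w, g1) = XOR(1, 0) = 1
g3 = XOR(y, g2) = XOR(1, 1) = 0
g4 = NOT(g3) = NOT 0 = 1
g5 = NOT(g4) = NOT 1 = 0
g6 = AND(x, g5) = AND(1, 0) = 0
g7 = XOR(u, g6) = XOR(1, 0) = 1
g8 = AND(g2, g7) = AND(1, 1) = 1
g9 = NOT(g8) = NOT 1 = 0
g10 = OR(g9, z) = OR(0, 0) = 0
So g10 = 0 as required.

x=1, y=1, z=0, w=1, u=1, v=1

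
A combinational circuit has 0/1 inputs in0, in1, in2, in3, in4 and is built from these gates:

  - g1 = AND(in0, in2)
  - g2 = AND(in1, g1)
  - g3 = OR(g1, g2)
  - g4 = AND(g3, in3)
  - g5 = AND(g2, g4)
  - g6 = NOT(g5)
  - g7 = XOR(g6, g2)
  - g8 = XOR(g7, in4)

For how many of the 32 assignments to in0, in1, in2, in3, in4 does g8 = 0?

16

g8 = XOR(g7, in4) must be 0, so g7 and in4 are equal.
Enumerating the 32 input combinations, 16 give g8 = 0 and 16 give g8 = 1.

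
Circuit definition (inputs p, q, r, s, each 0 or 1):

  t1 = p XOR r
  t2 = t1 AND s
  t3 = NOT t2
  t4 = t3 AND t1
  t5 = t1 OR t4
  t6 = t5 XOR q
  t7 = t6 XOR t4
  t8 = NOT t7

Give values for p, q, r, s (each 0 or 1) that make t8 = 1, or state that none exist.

p=1 q=1 r=0 s=1

Check with p=1 q=1 r=0 s=1:
t1 = p XOR r = 1 XOR 0 = 1
t2 = t1 AND s = 1 AND 1 = 1
t3 = NOT t2 = NOT 1 = 0
t4 = t3 AND t1 = 0 AND 1 = 0
t5 = t1 OR t4 = 1 OR 0 = 1
t6 = t5 XOR q = 1 XOR 1 = 0
t7 = t6 XOR t4 = 0 XOR 0 = 0
t8 = NOT t7 = NOT 0 = 1
So t8 = 1 as required.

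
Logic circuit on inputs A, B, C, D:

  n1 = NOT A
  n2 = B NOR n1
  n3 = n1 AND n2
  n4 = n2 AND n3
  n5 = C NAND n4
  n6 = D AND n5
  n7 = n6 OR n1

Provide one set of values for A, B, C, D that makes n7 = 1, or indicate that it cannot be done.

A=1, B=1, C=0, D=1

n7 = n6 OR n1 must be 1, so at least one of n6, n1 is 1.
Check with A=1, B=1, C=0, D=1:
n1 = NOT A = NOT 1 = 0
n2 = B NOR n1 = 1 NOR 0 = 0
n3 = n1 AND n2 = 0 AND 0 = 0
n4 = n2 AND n3 = 0 AND 0 = 0
n5 = C NAND n4 = 0 NAND 0 = 1
n6 = D AND n5 = 1 AND 1 = 1
n7 = n6 OR n1 = 1 OR 0 = 1
So n7 = 1 as required.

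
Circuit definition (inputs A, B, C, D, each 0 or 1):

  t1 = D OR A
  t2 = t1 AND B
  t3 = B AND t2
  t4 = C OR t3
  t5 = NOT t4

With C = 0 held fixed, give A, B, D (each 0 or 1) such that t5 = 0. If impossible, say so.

A=0 B=1 D=1

t5 = NOT t4 must be 0, so t4 = 1.
Check with C = 0 and A=0, B=1, D=1:
t1 = D OR A = 1 OR 0 = 1
t2 = t1 AND B = 1 AND 1 = 1
t3 = B AND t2 = 1 AND 1 = 1
t4 = C OR t3 = 0 OR 1 = 1
t5 = NOT t4 = NOT 1 = 0
So t5 = 0.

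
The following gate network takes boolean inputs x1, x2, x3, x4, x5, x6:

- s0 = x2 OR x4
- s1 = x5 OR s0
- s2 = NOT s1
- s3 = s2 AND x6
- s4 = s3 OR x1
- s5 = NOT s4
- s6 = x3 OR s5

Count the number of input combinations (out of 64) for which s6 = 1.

s6 = x3 OR s5 must be 1, so at least one of x3, s5 is 1.
Enumerating the 64 input combinations, 47 give s6 = 1 and 17 give s6 = 0.

47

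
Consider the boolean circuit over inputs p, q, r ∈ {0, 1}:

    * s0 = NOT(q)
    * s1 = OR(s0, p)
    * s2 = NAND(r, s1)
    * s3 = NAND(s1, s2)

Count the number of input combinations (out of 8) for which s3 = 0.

s3 = NAND(s1, s2) must be 0, so both s1 = 1 and s2 = 1.
s1 = OR(s0, p) must be 1, so at least one of s0, p is 1.
s2 = NAND(r, s1) must be 1, so at least one of r, s1 is 0.
Enumerating the 8 input combinations, 3 give s3 = 0 and 5 give s3 = 1.

3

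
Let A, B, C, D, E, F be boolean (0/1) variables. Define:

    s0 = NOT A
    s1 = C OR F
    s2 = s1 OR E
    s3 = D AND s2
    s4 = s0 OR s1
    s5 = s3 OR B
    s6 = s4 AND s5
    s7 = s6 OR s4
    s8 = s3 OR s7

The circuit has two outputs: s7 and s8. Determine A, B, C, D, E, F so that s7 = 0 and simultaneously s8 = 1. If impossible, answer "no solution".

A=1, B=0, C=0, D=1, E=1, F=0

Check with A=1, B=0, C=0, D=1, E=1, F=0:
s0 = NOT A = NOT 1 = 0
s1 = C OR F = 0 OR 0 = 0
s2 = s1 OR E = 0 OR 1 = 1
s3 = D AND s2 = 1 AND 1 = 1
s4 = s0 OR s1 = 0 OR 0 = 0
s5 = s3 OR B = 1 OR 0 = 1
s6 = s4 AND s5 = 0 AND 1 = 0
s7 = s6 OR s4 = 0 OR 0 = 0
s8 = s3 OR s7 = 1 OR 0 = 1
So s7 = 0 and s8 = 1.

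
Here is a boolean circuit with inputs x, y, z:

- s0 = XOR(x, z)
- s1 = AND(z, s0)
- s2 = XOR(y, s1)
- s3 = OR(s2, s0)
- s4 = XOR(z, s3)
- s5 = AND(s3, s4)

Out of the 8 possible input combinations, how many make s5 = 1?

3

s5 = AND(s3, s4) must be 1, so both s3 = 1 and s4 = 1.
s3 = OR(s2, s0) must be 1, so at least one of s2, s0 is 1.
Satisfying assignments:
  x=0, y=1, z=0
  x=1, y=0, z=0
  x=1, y=1, z=0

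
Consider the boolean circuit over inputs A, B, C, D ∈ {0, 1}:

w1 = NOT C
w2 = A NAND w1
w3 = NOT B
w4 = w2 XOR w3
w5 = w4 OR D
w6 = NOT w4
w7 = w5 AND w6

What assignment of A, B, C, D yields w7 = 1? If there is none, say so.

A=1, B=0, C=1, D=1

w7 = w5 AND w6 must be 1, so both w5 = 1 and w6 = 1.
w5 = w4 OR D must be 1, so at least one of w4, D is 1.
Check with A=1, B=0, C=1, D=1:
w1 = NOT C = NOT 1 = 0
w2 = A NAND w1 = 1 NAND 0 = 1
w3 = NOT B = NOT 0 = 1
w4 = w2 XOR w3 = 1 XOR 1 = 0
w5 = w4 OR D = 0 OR 1 = 1
w6 = NOT w4 = NOT 0 = 1
w7 = w5 AND w6 = 1 AND 1 = 1
So w7 = 1 as required.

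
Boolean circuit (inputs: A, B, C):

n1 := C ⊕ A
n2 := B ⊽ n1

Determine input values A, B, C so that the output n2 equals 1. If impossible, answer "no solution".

A=1 B=0 C=1

n2 = B ⊽ n1 must be 1, so both B = 0 and n1 = 0.
Check with A=1 B=0 C=1:
n1 = C ⊕ A = 1 ⊕ 1 = 0
n2 = B ⊽ n1 = 0 ⊽ 0 = 1
So n2 = 1 as required.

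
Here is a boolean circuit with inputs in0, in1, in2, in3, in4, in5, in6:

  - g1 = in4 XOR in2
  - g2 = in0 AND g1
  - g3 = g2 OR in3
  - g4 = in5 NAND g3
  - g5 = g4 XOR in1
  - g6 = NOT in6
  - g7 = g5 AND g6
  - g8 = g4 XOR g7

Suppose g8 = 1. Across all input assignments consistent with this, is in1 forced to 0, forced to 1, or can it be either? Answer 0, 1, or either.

Both values of in1 occur among assignments with g8 = 1:
  in1=0: in0=0, in1=0, in2=0, in3=0, in4=0, in5=0, in6=1
  in1=1: in0=0, in1=1, in2=0, in3=0, in4=0, in5=0, in6=0

either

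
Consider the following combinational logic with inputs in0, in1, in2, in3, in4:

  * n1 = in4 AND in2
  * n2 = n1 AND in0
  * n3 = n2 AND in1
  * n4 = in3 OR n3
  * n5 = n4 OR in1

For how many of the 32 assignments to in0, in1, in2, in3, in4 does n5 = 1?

24

n5 = n4 OR in1 must be 1, so at least one of n4, in1 is 1.
Enumerating the 32 input combinations, 24 give n5 = 1 and 8 give n5 = 0.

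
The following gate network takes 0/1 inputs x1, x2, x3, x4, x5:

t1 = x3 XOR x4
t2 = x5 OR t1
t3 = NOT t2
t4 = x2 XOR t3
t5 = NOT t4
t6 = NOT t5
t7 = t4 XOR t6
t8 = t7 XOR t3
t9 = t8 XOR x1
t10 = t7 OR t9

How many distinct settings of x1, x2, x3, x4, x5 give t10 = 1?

16

t10 = t7 OR t9 must be 1, so at least one of t7, t9 is 1.
Enumerating the 32 input combinations, 16 give t10 = 1 and 16 give t10 = 0.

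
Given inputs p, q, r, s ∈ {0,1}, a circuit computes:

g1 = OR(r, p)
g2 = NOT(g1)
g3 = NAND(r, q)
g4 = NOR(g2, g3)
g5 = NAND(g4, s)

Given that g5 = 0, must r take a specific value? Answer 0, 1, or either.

1

g5 = NAND(g4, s) must be 0, so both g4 = 1 and s = 1.
g4 = NOR(g2, g3) must be 1, so both g2 = 0 and g3 = 0.
g2 = NOT(g1) must be 0, so g1 = 1.
Every assignment with g5 = 0 has r = 1; there are 2 such assignment(s).
  p=0, q=1, r=1, s=1
  p=1, q=1, r=1, s=1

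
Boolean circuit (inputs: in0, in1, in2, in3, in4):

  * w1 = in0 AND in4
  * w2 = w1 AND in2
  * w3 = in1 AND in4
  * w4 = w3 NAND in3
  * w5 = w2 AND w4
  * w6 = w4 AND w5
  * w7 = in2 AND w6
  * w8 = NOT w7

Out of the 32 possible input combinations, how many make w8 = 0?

3

w8 = NOT w7 must be 0, so w7 = 1.
w7 = in2 AND w6 must be 1, so both in2 = 1 and w6 = 1.
Satisfying assignments:
  in0=1, in1=0, in2=1, in3=0, in4=1
  in0=1, in1=0, in2=1, in3=1, in4=1
  in0=1, in1=1, in2=1, in3=0, in4=1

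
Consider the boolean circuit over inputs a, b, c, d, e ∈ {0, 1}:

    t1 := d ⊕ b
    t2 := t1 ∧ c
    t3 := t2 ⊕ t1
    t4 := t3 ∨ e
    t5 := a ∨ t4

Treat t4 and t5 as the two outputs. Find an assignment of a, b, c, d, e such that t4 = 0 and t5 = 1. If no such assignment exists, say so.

a=1 b=1 c=1 d=0 e=0

Check with a=1 b=1 c=1 d=0 e=0:
t1 = d ⊕ b = 0 ⊕ 1 = 1
t2 = t1 ∧ c = 1 ∧ 1 = 1
t3 = t2 ⊕ t1 = 1 ⊕ 1 = 0
t4 = t3 ∨ e = 0 ∨ 0 = 0
t5 = a ∨ t4 = 1 ∨ 0 = 1
So t4 = 0 and t5 = 1.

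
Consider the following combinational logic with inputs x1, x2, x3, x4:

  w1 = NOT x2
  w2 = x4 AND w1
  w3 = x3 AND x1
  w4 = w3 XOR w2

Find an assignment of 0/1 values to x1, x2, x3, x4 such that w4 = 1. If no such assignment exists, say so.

x1=1, x2=0, x3=1, x4=0

Check with x1=1, x2=0, x3=1, x4=0:
w1 = NOT x2 = NOT 0 = 1
w2 = x4 AND w1 = 0 AND 1 = 0
w3 = x3 AND x1 = 1 AND 1 = 1
w4 = w3 XOR w2 = 1 XOR 0 = 1
So w4 = 1 as required.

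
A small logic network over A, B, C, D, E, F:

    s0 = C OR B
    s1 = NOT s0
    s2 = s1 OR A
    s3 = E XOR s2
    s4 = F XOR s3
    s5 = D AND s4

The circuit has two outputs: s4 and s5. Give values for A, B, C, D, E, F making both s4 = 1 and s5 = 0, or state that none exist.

Check with A=0, B=1, C=0, D=0, E=1, F=0:
s0 = C OR B = 0 OR 1 = 1
s1 = NOT s0 = NOT 1 = 0
s2 = s1 OR A = 0 OR 0 = 0
s3 = E XOR s2 = 1 XOR 0 = 1
s4 = F XOR s3 = 0 XOR 1 = 1
s5 = D AND s4 = 0 AND 1 = 0
So s4 = 1 and s5 = 0.

A=0, B=1, C=0, D=0, E=1, F=0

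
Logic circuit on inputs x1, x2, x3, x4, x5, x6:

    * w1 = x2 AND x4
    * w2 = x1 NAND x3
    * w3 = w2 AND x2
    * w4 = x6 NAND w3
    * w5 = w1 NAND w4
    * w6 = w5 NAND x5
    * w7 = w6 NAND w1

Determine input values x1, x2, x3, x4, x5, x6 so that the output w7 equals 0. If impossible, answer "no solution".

x1=1, x2=1, x3=0, x4=1, x5=0, x6=0

Check with x1=1, x2=1, x3=0, x4=1, x5=0, x6=0:
w1 = x2 AND x4 = 1 AND 1 = 1
w2 = x1 NAND x3 = 1 NAND 0 = 1
w3 = w2 AND x2 = 1 AND 1 = 1
w4 = x6 NAND w3 = 0 NAND 1 = 1
w5 = w1 NAND w4 = 1 NAND 1 = 0
w6 = w5 NAND x5 = 0 NAND 0 = 1
w7 = w6 NAND w1 = 1 NAND 1 = 0
So w7 = 0 as required.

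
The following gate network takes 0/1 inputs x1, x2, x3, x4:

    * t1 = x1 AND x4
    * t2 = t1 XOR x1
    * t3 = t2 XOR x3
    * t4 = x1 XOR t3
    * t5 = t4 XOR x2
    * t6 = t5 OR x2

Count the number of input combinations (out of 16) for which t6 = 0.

4

t6 = t5 OR x2 must be 0, so both t5 = 0 and x2 = 0.
t5 = t4 XOR x2 must be 0, so t4 and x2 are equal.
Satisfying assignments:
  x1=0, x2=0, x3=0, x4=0
  x1=0, x2=0, x3=0, x4=1
  x1=1, x2=0, x3=0, x4=0
  x1=1, x2=0, x3=1, x4=1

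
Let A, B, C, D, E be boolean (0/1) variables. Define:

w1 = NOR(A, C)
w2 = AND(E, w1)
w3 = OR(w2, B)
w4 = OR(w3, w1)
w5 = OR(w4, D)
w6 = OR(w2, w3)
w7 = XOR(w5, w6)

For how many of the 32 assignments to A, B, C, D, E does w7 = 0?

24

w7 = XOR(w5, w6) must be 0, so w5 and w6 are equal.
Enumerating the 32 input combinations, 24 give w7 = 0 and 8 give w7 = 1.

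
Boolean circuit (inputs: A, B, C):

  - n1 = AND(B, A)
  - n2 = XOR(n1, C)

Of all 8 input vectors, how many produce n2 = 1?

4

n2 = XOR(n1, C) must be 1, so n1 and C differ.
Satisfying assignments:
  A=0, B=0, C=1
  A=0, B=1, C=1
  A=1, B=0, C=1
  A=1, B=1, C=0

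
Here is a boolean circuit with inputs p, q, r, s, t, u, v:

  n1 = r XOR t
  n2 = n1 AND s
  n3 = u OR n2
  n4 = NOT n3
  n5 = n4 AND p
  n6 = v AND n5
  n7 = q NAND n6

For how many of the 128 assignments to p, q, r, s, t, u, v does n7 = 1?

n7 = q NAND n6 must be 1, so at least one of q, n6 is 0.
Enumerating the 128 input combinations, 122 give n7 = 1 and 6 give n7 = 0.

122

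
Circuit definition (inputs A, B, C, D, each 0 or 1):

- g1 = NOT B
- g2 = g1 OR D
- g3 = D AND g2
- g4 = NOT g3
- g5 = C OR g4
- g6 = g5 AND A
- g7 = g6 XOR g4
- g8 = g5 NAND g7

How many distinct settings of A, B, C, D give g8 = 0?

6

g8 = g5 NAND g7 must be 0, so both g5 = 1 and g7 = 1.
g5 = C OR g4 must be 1, so at least one of C, g4 is 1.
Enumerating the 16 input combinations, 6 give g8 = 0 and 10 give g8 = 1.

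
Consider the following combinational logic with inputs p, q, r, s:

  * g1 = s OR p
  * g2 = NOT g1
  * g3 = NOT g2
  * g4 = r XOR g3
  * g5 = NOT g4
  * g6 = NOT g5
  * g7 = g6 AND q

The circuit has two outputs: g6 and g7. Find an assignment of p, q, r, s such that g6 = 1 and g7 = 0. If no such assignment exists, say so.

p=0 q=0 r=1 s=0

Check with p=0 q=0 r=1 s=0:
g1 = s OR p = 0 OR 0 = 0
g2 = NOT g1 = NOT 0 = 1
g3 = NOT g2 = NOT 1 = 0
g4 = r XOR g3 = 1 XOR 0 = 1
g5 = NOT g4 = NOT 1 = 0
g6 = NOT g5 = NOT 0 = 1
g7 = g6 AND q = 1 AND 0 = 0
So g6 = 1 and g7 = 0.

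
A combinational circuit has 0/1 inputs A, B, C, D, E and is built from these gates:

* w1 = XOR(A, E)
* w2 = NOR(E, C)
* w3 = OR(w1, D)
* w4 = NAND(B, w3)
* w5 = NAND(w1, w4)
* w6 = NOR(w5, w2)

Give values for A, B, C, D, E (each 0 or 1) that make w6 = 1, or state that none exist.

A=0 B=0 C=1 D=1 E=1

Check with A=0 B=0 C=1 D=1 E=1:
w1 = XOR(A, E) = XOR(0, 1) = 1
w2 = NOR(E, C) = NOR(1, 1) = 0
w3 = OR(w1, D) = OR(1, 1) = 1
w4 = NAND(B, w3) = NAND(0, 1) = 1
w5 = NAND(w1, w4) = NAND(1, 1) = 0
w6 = NOR(w5, w2) = NOR(0, 0) = 1
So w6 = 1 as required.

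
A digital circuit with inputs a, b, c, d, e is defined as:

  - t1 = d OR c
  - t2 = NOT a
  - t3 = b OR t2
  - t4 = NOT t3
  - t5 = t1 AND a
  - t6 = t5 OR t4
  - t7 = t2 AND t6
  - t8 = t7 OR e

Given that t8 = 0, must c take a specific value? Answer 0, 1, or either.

Both values of c occur among assignments with t8 = 0:
  c=0: a=0, b=0, c=0, d=0, e=0
  c=1: a=0, b=0, c=1, d=0, e=0

either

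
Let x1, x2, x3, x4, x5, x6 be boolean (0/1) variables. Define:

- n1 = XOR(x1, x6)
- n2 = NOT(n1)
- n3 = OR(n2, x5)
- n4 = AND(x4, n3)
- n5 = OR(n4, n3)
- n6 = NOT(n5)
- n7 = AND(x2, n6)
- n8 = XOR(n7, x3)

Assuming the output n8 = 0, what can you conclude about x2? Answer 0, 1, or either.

Both values of x2 occur among assignments with n8 = 0:
  x2=0: x1=0, x2=0, x3=0, x4=0, x5=0, x6=0
  x2=1: x1=0, x2=1, x3=0, x4=0, x5=0, x6=0

either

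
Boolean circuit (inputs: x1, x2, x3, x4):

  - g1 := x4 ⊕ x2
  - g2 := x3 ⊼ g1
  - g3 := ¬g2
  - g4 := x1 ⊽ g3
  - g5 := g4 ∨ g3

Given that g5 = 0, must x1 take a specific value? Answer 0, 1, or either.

1

g5 = g4 ∨ g3 must be 0, so both g4 = 0 and g3 = 0.
g4 = x1 ⊽ g3 must be 0, so at least one of x1, g3 is 1.
g3 = ¬g2 must be 0, so g2 = 1.
Every assignment with g5 = 0 has x1 = 1; there are 6 such assignment(s).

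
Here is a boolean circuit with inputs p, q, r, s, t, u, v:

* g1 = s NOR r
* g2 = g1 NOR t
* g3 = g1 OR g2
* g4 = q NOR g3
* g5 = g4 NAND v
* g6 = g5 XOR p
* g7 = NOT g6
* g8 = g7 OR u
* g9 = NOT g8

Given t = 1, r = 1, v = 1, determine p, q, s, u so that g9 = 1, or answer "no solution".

p=0, q=1, s=0, u=0

g9 = NOT g8 must be 1, so g8 = 0.
Check with t = 1, r = 1, v = 1 and p=0, q=1, s=0, u=0:
g1 = s NOR r = 0 NOR 1 = 0
g2 = g1 NOR t = 0 NOR 1 = 0
g3 = g1 OR g2 = 0 OR 0 = 0
g4 = q NOR g3 = 1 NOR 0 = 0
g5 = g4 NAND v = 0 NAND 1 = 1
g6 = g5 XOR p = 1 XOR 0 = 1
g7 = NOT g6 = NOT 1 = 0
g8 = g7 OR u = 0 OR 0 = 0
g9 = NOT g8 = NOT 0 = 1
So g9 = 1.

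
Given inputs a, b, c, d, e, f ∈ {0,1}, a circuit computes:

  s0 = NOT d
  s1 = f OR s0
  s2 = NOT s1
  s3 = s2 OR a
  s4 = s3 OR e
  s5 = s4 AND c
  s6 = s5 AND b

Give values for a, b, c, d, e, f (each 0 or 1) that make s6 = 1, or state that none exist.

a=1, b=1, c=1, d=1, e=0, f=1

s6 = s5 AND b must be 1, so both s5 = 1 and b = 1.
Check with a=1, b=1, c=1, d=1, e=0, f=1:
s0 = NOT d = NOT 1 = 0
s1 = f OR s0 = 1 OR 0 = 1
s2 = NOT s1 = NOT 1 = 0
s3 = s2 OR a = 0 OR 1 = 1
s4 = s3 OR e = 1 OR 0 = 1
s5 = s4 AND c = 1 AND 1 = 1
s6 = s5 AND b = 1 AND 1 = 1
So s6 = 1 as required.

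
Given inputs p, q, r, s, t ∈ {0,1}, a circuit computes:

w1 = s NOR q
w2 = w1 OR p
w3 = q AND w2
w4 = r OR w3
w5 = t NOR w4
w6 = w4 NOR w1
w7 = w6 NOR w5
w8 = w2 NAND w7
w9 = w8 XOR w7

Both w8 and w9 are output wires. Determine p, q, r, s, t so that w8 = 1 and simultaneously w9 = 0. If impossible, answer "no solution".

Check with p=0 q=0 r=1 s=1 t=0:
w1 = s NOR q = 1 NOR 0 = 0
w2 = w1 OR p = 0 OR 0 = 0
w3 = q AND w2 = 0 AND 0 = 0
w4 = r OR w3 = 1 OR 0 = 1
w5 = t NOR w4 = 0 NOR 1 = 0
w6 = w4 NOR w1 = 1 NOR 0 = 0
w7 = w6 NOR w5 = 0 NOR 0 = 1
w8 = w2 NAND w7 = 0 NAND 1 = 1
w9 = w8 XOR w7 = 1 XOR 1 = 0
So w8 = 1 and w9 = 0.

p=0 q=0 r=1 s=1 t=0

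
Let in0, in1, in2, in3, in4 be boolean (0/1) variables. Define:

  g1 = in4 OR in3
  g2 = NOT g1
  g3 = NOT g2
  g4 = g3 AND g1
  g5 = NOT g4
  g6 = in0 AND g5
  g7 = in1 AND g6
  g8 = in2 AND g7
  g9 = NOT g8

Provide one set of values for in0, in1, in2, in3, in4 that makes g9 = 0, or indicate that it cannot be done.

in0=1 in1=1 in2=1 in3=0 in4=0

g9 = NOT g8 must be 0, so g8 = 1.
g8 = in2 AND g7 must be 1, so both in2 = 1 and g7 = 1.
Check with in0=1 in1=1 in2=1 in3=0 in4=0:
g1 = in4 OR in3 = 0 OR 0 = 0
g2 = NOT g1 = NOT 0 = 1
g3 = NOT g2 = NOT 1 = 0
g4 = g3 AND g1 = 0 AND 0 = 0
g5 = NOT g4 = NOT 0 = 1
g6 = in0 AND g5 = 1 AND 1 = 1
g7 = in1 AND g6 = 1 AND 1 = 1
g8 = in2 AND g7 = 1 AND 1 = 1
g9 = NOT g8 = NOT 1 = 0
So g9 = 0 as required.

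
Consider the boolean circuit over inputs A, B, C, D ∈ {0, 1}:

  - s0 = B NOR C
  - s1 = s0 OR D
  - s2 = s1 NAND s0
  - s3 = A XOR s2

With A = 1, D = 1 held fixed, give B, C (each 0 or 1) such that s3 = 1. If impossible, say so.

B=0, C=0

Check with A = 1, D = 1 and B=0, C=0:
s0 = B NOR C = 0 NOR 0 = 1
s1 = s0 OR D = 1 OR 1 = 1
s2 = s1 NAND s0 = 1 NAND 1 = 0
s3 = A XOR s2 = 1 XOR 0 = 1
So s3 = 1.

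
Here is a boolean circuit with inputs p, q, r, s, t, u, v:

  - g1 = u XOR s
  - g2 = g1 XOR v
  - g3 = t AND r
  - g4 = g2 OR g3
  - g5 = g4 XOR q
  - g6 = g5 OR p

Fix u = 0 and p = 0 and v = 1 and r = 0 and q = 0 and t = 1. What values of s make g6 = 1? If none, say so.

s=0

g6 = g5 OR p must be 1, so at least one of g5, p is 1.
Check with u = 0 and p = 0 and v = 1 and r = 0 and q = 0 and t = 1 and s=0:
g1 = u XOR s = 0 XOR 0 = 0
g2 = g1 XOR v = 0 XOR 1 = 1
g3 = t AND r = 1 AND 0 = 0
g4 = g2 OR g3 = 1 OR 0 = 1
g5 = g4 XOR q = 1 XOR 0 = 1
g6 = g5 OR p = 1 OR 0 = 1
So g6 = 1.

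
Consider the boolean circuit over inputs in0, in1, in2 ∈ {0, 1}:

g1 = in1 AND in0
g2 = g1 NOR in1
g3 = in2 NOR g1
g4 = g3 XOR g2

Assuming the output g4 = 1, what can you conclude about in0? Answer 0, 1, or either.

Both values of in0 occur among assignments with g4 = 1:
  in0=0: in0=0, in1=0, in2=1
  in0=1: in0=1, in1=0, in2=1

either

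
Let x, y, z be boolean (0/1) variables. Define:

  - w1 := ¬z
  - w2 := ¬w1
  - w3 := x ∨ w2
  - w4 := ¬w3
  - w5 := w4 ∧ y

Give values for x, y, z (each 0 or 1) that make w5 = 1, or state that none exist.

x=0 y=1 z=0

w5 = w4 ∧ y must be 1, so both w4 = 1 and y = 1.
w4 = ¬w3 must be 1, so w3 = 0.
w3 = x ∨ w2 must be 0, so both x = 0 and w2 = 0.
Check with x=0 y=1 z=0:
w1 = ¬z = ¬0 = 1
w2 = ¬w1 = ¬1 = 0
w3 = x ∨ w2 = 0 ∨ 0 = 0
w4 = ¬w3 = ¬0 = 1
w5 = w4 ∧ y = 1 ∧ 1 = 1
So w5 = 1 as required.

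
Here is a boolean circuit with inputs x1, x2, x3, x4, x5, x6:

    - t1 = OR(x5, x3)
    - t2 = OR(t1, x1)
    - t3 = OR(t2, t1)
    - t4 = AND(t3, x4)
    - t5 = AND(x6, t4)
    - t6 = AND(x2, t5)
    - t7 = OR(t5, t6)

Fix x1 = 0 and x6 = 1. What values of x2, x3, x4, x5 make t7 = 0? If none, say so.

x2=1, x3=0, x4=0, x5=0

t7 = OR(t5, t6) must be 0, so both t5 = 0 and t6 = 0.
t5 = AND(x6, t4) must be 0, so at least one of x6, t4 is 0.
Check with x1 = 0 and x6 = 1 and x2=1, x3=0, x4=0, x5=0:
t1 = OR(x5, x3) = OR(0, 0) = 0
t2 = OR(t1, x1) = OR(0, 0) = 0
t3 = OR(t2, t1) = OR(0, 0) = 0
t4 = AND(t3, x4) = AND(0, 0) = 0
t5 = AND(x6, t4) = AND(1, 0) = 0
t6 = AND(x2, t5) = AND(1, 0) = 0
t7 = OR(t5, t6) = OR(0, 0) = 0
So t7 = 0.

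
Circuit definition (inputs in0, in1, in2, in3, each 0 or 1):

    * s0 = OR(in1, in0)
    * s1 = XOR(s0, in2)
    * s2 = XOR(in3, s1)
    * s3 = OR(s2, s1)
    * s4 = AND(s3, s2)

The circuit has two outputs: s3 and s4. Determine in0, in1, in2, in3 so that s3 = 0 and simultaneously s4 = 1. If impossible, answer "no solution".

no solution exists

Across all 16 input combinations, none give both s3 = 0 and s4 = 1.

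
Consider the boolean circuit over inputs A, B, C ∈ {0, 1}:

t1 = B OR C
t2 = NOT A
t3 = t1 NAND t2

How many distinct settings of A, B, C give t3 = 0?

t3 = t1 NAND t2 must be 0, so both t1 = 1 and t2 = 1.
t1 = B OR C must be 1, so at least one of B, C is 1.
Satisfying assignments:
  A=0, B=0, C=1
  A=0, B=1, C=0
  A=0, B=1, C=1

3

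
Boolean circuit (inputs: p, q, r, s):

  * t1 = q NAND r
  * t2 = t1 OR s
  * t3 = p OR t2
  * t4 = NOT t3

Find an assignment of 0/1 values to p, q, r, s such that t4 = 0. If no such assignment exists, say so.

p=0, q=0, r=1, s=1

t4 = NOT t3 must be 0, so t3 = 1.
t3 = p OR t2 must be 1, so at least one of p, t2 is 1.
Check with p=0, q=0, r=1, s=1:
t1 = q NAND r = 0 NAND 1 = 1
t2 = t1 OR s = 1 OR 1 = 1
t3 = p OR t2 = 0 OR 1 = 1
t4 = NOT t3 = NOT 1 = 0
So t4 = 0 as required.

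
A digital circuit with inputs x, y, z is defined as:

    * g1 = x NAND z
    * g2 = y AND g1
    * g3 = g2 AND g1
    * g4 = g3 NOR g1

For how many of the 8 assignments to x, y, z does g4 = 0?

g4 = g3 NOR g1 must be 0, so at least one of g3, g1 is 1.
Satisfying assignments:
  x=0, y=0, z=0
  x=0, y=0, z=1
  x=0, y=1, z=0
  x=0, y=1, z=1
  x=1, y=0, z=0
  x=1, y=1, z=0

6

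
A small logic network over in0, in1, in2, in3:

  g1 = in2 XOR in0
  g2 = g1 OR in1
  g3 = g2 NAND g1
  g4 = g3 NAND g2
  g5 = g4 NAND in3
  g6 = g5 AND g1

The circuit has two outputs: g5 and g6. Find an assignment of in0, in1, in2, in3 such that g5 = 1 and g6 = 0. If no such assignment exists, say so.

in0=1 in1=1 in2=1 in3=1

Check with in0=1 in1=1 in2=1 in3=1:
g1 = in2 XOR in0 = 1 XOR 1 = 0
g2 = g1 OR in1 = 0 OR 1 = 1
g3 = g2 NAND g1 = 1 NAND 0 = 1
g4 = g3 NAND g2 = 1 NAND 1 = 0
g5 = g4 NAND in3 = 0 NAND 1 = 1
g6 = g5 AND g1 = 1 AND 0 = 0
So g5 = 1 and g6 = 0.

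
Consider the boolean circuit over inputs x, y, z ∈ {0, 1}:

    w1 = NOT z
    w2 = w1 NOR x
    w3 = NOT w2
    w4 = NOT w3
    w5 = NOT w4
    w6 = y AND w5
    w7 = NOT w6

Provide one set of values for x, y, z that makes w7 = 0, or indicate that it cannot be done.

x=1, y=1, z=0

w7 = NOT w6 must be 0, so w6 = 1.
w6 = y AND w5 must be 1, so both y = 1 and w5 = 1.
w5 = NOT w4 must be 1, so w4 = 0.
Check with x=1, y=1, z=0:
w1 = NOT z = NOT 0 = 1
w2 = w1 NOR x = 1 NOR 1 = 0
w3 = NOT w2 = NOT 0 = 1
w4 = NOT w3 = NOT 1 = 0
w5 = NOT w4 = NOT 0 = 1
w6 = y AND w5 = 1 AND 1 = 1
w7 = NOT w6 = NOT 1 = 0
So w7 = 0 as required.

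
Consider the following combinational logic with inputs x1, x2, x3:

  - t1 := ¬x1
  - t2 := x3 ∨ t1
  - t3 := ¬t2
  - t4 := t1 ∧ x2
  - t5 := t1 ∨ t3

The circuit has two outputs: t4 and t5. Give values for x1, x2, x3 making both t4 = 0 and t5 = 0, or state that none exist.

Check with x1=1, x2=0, x3=1:
t1 = ¬x1 = ¬1 = 0
t2 = x3 ∨ t1 = 1 ∨ 0 = 1
t3 = ¬t2 = ¬1 = 0
t4 = t1 ∧ x2 = 0 ∧ 0 = 0
t5 = t1 ∨ t3 = 0 ∨ 0 = 0
So t4 = 0 and t5 = 0.

x1=1, x2=0, x3=1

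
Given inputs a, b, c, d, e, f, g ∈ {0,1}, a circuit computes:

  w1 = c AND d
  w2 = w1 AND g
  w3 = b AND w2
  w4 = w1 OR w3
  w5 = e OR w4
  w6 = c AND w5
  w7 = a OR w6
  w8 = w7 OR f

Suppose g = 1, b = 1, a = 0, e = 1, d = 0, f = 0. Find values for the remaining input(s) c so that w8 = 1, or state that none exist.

w8 = w7 OR f must be 1, so at least one of w7, f is 1.
Check with g = 1, b = 1, a = 0, e = 1, d = 0, f = 0 and c=1:
w1 = c AND d = 1 AND 0 = 0
w2 = w1 AND g = 0 AND 1 = 0
w3 = b AND w2 = 1 AND 0 = 0
w4 = w1 OR w3 = 0 OR 0 = 0
w5 = e OR w4 = 1 OR 0 = 1
w6 = c AND w5 = 1 AND 1 = 1
w7 = a OR w6 = 0 OR 1 = 1
w8 = w7 OR f = 1 OR 0 = 1
So w8 = 1.

c=1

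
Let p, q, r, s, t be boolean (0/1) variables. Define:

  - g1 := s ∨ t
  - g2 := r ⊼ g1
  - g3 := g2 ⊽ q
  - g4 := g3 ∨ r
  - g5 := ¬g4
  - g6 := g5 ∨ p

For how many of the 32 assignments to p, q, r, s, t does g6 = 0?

g6 = g5 ∨ p must be 0, so both g5 = 0 and p = 0.
g5 = ¬g4 must be 0, so g4 = 1.
Enumerating the 32 input combinations, 8 give g6 = 0 and 24 give g6 = 1.

8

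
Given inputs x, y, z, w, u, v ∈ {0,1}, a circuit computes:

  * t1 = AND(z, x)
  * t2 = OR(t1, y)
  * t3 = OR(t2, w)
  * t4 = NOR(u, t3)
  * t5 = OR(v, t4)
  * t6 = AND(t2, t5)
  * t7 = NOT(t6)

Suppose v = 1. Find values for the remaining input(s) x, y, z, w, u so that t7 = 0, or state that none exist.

Check with v = 1 and x=1, y=0, z=1, w=0, u=0:
t1 = AND(z, x) = AND(1, 1) = 1
t2 = OR(t1, y) = OR(1, 0) = 1
t3 = OR(t2, w) = OR(1, 0) = 1
t4 = NOR(u, t3) = NOR(0, 1) = 0
t5 = OR(v, t4) = OR(1, 0) = 1
t6 = AND(t2, t5) = AND(1, 1) = 1
t7 = NOT(t6) = NOT 1 = 0
So t7 = 0.

x=1 y=0 z=1 w=0 u=0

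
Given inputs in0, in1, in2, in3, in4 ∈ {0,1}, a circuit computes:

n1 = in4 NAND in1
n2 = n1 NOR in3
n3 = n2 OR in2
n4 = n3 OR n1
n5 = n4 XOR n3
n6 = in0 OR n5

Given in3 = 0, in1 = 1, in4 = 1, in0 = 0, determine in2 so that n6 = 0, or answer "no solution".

in2=0

n6 = in0 OR n5 must be 0, so both in0 = 0 and n5 = 0.
n5 = n4 XOR n3 must be 0, so n4 and n3 are equal.
Check with in3 = 0, in1 = 1, in4 = 1, in0 = 0 and in2=0:
n1 = in4 NAND in1 = 1 NAND 1 = 0
n2 = n1 NOR in3 = 0 NOR 0 = 1
n3 = n2 OR in2 = 1 OR 0 = 1
n4 = n3 OR n1 = 1 OR 0 = 1
n5 = n4 XOR n3 = 1 XOR 1 = 0
n6 = in0 OR n5 = 0 OR 0 = 0
So n6 = 0.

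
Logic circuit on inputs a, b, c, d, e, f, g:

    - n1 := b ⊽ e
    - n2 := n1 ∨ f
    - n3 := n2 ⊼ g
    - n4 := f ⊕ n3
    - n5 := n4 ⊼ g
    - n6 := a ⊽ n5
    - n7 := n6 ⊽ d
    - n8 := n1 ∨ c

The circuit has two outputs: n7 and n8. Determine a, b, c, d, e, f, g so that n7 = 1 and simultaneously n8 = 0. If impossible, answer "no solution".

a=1, b=1, c=0, d=0, e=1, f=1, g=1

Check with a=1, b=1, c=0, d=0, e=1, f=1, g=1:
n1 = b ⊽ e = 1 ⊽ 1 = 0
n2 = n1 ∨ f = 0 ∨ 1 = 1
n3 = n2 ⊼ g = 1 ⊼ 1 = 0
n4 = f ⊕ n3 = 1 ⊕ 0 = 1
n5 = n4 ⊼ g = 1 ⊼ 1 = 0
n6 = a ⊽ n5 = 1 ⊽ 0 = 0
n7 = n6 ⊽ d = 0 ⊽ 0 = 1
n8 = n1 ∨ c = 0 ∨ 0 = 0
So n7 = 1 and n8 = 0.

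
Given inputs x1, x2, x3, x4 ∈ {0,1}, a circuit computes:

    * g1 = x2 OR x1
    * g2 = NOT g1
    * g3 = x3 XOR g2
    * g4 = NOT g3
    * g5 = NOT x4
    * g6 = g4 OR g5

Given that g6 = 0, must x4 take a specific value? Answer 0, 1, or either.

1

g6 = g4 OR g5 must be 0, so both g4 = 0 and g5 = 0.
Every assignment with g6 = 0 has x4 = 1; there are 4 such assignment(s).
  x1=0, x2=0, x3=0, x4=1
  x1=0, x2=1, x3=1, x4=1
  x1=1, x2=0, x3=1, x4=1
  x1=1, x2=1, x3=1, x4=1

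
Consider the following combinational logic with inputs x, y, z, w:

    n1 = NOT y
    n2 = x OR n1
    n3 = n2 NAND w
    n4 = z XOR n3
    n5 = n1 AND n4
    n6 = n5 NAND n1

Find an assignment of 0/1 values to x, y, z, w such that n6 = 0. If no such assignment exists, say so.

n6 = n5 NAND n1 must be 0, so both n5 = 1 and n1 = 1.
n5 = n1 AND n4 must be 1, so both n1 = 1 and n4 = 1.
Check with x=0 y=0 z=1 w=1:
n1 = NOT y = NOT 0 = 1
n2 = x OR n1 = 0 OR 1 = 1
n3 = n2 NAND w = 1 NAND 1 = 0
n4 = z XOR n3 = 1 XOR 0 = 1
n5 = n1 AND n4 = 1 AND 1 = 1
n6 = n5 NAND n1 = 1 NAND 1 = 0
So n6 = 0 as required.

x=0 y=0 z=1 w=1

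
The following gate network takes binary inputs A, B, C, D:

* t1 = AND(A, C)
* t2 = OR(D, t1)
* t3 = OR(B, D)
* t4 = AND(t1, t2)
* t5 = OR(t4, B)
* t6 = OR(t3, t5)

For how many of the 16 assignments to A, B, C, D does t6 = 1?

t6 = OR(t3, t5) must be 1, so at least one of t3, t5 is 1.
Enumerating the 16 input combinations, 13 give t6 = 1 and 3 give t6 = 0.

13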